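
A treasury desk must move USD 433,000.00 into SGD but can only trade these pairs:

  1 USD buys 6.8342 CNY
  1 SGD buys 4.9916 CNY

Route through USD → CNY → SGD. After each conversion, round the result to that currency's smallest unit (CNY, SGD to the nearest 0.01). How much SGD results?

SGD 592,837.69

USD 433,000.00 × 6.8342 = CNY 2,959,208.60
CNY 2,959,208.60 ÷ 4.9916 = SGD 592,837.69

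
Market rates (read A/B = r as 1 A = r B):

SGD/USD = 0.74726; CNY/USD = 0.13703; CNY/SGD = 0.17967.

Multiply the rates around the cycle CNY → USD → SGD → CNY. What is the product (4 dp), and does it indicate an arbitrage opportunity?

1.0206 (arbitrage exists)

Around CNY → USD → SGD → CNY: 1 × 0.13703 ÷ 0.74726 ÷ 0.17967 = 1.020630
Product > 1; profitable direction is CNY → USD → SGD → CNY.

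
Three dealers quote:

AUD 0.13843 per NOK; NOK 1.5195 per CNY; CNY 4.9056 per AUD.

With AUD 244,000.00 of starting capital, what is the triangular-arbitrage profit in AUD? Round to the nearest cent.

Profitable loop is AUD → CNY → NOK → AUD:
AUD 244,000.00 × 4.9056 = CNY 1,196,966.40
CNY 1,196,966.40 × 1.5195 = NOK 1,818,790.44
NOK 1,818,790.44 × 0.13843 = AUD 251,775.16
Profit = AUD 251,775.16 − AUD 244,000.00

Profit: AUD 7,775.16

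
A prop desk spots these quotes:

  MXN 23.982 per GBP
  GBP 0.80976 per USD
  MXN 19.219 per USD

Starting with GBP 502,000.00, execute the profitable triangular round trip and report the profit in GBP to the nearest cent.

Profit: GBP 5,241.35

Profitable loop is GBP → MXN → USD → GBP:
GBP 502,000.00 × 23.982 = MXN 12,038,964.00
MXN 12,038,964.00 ÷ 19.219 = USD 626,409.49
USD 626,409.49 × 0.80976 = GBP 507,241.35
Profit = GBP 507,241.35 − GBP 502,000.00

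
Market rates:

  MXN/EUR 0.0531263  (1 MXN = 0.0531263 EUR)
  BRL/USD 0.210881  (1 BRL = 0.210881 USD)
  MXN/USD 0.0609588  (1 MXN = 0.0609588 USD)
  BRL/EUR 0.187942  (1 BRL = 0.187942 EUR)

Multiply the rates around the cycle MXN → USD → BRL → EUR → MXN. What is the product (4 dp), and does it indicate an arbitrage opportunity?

1.0226 (arbitrage exists)

Around MXN → USD → BRL → EUR → MXN: 1 × 0.0609588 ÷ 0.210881 × 0.187942 ÷ 0.0531263 = 1.022618
Product > 1; profitable direction is MXN → USD → BRL → EUR → MXN.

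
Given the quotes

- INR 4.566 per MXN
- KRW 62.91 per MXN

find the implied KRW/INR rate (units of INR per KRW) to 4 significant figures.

KRW/INR = 0.07258

1 KRW ÷ 62.91 = 0.0158957 MXN
0.0158957 MXN × 4.566 = 0.0725799 INR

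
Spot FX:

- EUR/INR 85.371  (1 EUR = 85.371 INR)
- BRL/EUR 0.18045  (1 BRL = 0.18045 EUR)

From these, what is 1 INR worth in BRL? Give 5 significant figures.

1 INR ÷ 85.371 = 0.0117136 EUR
0.0117136 EUR ÷ 0.18045 = 0.0649132 BRL

INR/BRL = 0.064913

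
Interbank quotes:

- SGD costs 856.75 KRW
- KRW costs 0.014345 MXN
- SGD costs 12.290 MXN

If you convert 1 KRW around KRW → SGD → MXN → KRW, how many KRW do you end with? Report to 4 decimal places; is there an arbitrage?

1.0000 (no arbitrage)

Around KRW → SGD → MXN → KRW: 1 ÷ 856.75 × 12.290 ÷ 0.014345 = 0.999994
Product ≈ 1 (deviation 0.001%, within rounding noise).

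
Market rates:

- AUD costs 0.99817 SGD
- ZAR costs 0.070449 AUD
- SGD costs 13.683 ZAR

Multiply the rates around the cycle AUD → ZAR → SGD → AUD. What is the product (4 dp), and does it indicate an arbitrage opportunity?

Around AUD → ZAR → SGD → AUD: 1 ÷ 0.070449 ÷ 13.683 ÷ 0.99817 = 1.039296
Product > 1; profitable direction is AUD → ZAR → SGD → AUD.

1.0393 (arbitrage exists)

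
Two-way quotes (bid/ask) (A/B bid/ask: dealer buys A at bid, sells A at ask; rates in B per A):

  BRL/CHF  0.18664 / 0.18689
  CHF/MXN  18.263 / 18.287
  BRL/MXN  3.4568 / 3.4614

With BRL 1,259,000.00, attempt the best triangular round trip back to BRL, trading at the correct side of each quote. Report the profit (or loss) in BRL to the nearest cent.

Net profit: BRL 14,419.38

Best loop BRL → MXN → CHF → BRL:
BRL 1,259,000.00 × 3.4568 (sell BRL at bid) = MXN 4,352,111.20
MXN 4,352,111.20 ÷ 18.287 (buy CHF at ask) = CHF 237,989.35
CHF 237,989.35 ÷ 0.18689 (buy BRL at ask) = BRL 1,273,419.38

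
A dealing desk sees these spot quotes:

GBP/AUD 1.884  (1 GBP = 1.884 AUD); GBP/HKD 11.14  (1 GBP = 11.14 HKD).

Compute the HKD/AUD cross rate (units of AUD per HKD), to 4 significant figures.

1 HKD ÷ 11.14 = 0.0897666 GBP
0.0897666 GBP × 1.884 = 0.16912 AUD

HKD/AUD = 0.1691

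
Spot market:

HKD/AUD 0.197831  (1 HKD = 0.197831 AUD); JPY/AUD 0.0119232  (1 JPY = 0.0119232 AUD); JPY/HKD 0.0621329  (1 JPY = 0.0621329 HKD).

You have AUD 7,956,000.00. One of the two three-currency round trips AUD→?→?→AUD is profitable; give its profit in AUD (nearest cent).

Profitable loop is AUD → JPY → HKD → AUD:
AUD 7,956,000.00 ÷ 0.0119232 = JPY 667,270,531
JPY 667,270,531 × 0.0621329 = HKD 41,459,453.20
HKD 41,459,453.20 × 0.197831 = AUD 8,201,965.09
Profit = AUD 8,201,965.09 − AUD 7,956,000.00

Profit: AUD 245,965.09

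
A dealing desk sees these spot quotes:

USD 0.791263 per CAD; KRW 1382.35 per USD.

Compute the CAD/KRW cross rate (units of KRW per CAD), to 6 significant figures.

CAD/KRW = 1093.80

1 CAD × 0.791263 = 0.791263 USD
0.791263 USD × 1382.35 = 1093.8 KRW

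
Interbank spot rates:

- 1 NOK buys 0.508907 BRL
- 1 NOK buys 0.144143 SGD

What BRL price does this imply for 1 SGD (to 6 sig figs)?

SGD/BRL = 3.53057

1 SGD ÷ 0.144143 = 6.93756 NOK
6.93756 NOK × 0.508907 = 3.53057 BRL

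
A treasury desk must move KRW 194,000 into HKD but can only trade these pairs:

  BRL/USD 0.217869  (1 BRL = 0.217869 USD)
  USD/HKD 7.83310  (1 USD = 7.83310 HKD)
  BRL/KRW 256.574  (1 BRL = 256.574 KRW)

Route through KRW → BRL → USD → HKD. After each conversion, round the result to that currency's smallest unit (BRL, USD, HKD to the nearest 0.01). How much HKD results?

KRW 194,000 ÷ 256.574 = BRL 756.12
BRL 756.12 × 0.217869 = USD 164.74
USD 164.74 × 7.83310 = HKD 1,290.42

HKD 1,290.42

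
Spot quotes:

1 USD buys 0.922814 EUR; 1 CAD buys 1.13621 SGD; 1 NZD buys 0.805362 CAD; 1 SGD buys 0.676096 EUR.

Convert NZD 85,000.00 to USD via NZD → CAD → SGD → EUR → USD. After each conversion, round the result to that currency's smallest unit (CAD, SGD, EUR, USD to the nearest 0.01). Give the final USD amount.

USD 56,985.30

NZD 85,000.00 × 0.805362 = CAD 68,455.77
CAD 68,455.77 × 1.13621 = SGD 77,780.13
SGD 77,780.13 × 0.676096 = EUR 52,586.83
EUR 52,586.83 ÷ 0.922814 = USD 56,985.30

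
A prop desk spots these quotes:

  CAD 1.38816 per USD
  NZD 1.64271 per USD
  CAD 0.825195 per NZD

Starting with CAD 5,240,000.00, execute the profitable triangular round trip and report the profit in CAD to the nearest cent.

Profit: CAD 126,032.82

Profitable loop is CAD → NZD → USD → CAD:
CAD 5,240,000.00 ÷ 0.825195 = NZD 6,350,014.24
NZD 6,350,014.24 ÷ 1.64271 = USD 3,865,572.28
USD 3,865,572.28 × 1.38816 = CAD 5,366,032.82
Profit = CAD 5,366,032.82 − CAD 5,240,000.00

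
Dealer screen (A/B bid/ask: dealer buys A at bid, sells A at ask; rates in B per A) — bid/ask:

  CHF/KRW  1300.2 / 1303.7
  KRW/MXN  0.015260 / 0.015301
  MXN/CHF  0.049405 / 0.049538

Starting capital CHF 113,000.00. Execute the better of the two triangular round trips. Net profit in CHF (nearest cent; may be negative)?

Best loop CHF → MXN → KRW → CHF:
CHF 113,000.00 ÷ 0.049538 (buy MXN at ask) = MXN 2,281,077.15
MXN 2,281,077.15 ÷ 0.015301 (buy KRW at ask) = KRW 149,080,266
KRW 149,080,266 ÷ 1303.7 (buy CHF at ask) = CHF 114,351.67

Net profit: CHF 1,351.67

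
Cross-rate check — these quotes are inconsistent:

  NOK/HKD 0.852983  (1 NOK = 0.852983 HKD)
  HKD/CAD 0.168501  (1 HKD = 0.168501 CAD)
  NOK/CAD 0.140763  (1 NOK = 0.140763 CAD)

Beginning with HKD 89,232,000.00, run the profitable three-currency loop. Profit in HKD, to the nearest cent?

Profit: HKD 1,879,872.33

Profitable loop is HKD → CAD → NOK → HKD:
HKD 89,232,000.00 × 0.168501 = CAD 15,035,681.23
CAD 15,035,681.23 ÷ 0.140763 = NOK 106,815,578.18
NOK 106,815,578.18 × 0.852983 = HKD 91,111,872.33
Profit = HKD 91,111,872.33 − HKD 89,232,000.00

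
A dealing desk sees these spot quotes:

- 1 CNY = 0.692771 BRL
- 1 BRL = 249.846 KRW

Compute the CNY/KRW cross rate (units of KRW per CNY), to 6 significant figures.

CNY/KRW = 173.086

1 CNY × 0.692771 = 0.692771 BRL
0.692771 BRL × 249.846 = 173.086 KRW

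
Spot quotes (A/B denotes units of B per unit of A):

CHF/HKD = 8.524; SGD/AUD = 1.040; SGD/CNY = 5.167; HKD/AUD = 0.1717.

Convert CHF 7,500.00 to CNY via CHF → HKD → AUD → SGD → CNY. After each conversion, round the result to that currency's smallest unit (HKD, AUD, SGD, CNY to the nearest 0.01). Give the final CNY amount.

CHF 7,500.00 × 8.524 = HKD 63,930.00
HKD 63,930.00 × 0.1717 = AUD 10,976.78
AUD 10,976.78 ÷ 1.040 = SGD 10,554.60
SGD 10,554.60 × 5.167 = CNY 54,535.62

CNY 54,535.62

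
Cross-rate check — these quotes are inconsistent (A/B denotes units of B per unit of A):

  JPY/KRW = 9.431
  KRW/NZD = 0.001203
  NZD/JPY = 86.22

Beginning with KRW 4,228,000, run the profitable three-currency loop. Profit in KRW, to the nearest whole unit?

Profit: KRW 94,187

Profitable loop is KRW → JPY → NZD → KRW:
KRW 4,228,000 ÷ 9.431 = JPY 448,309
JPY 448,309 ÷ 86.22 = NZD 5,199.59
NZD 5,199.59 ÷ 0.001203 = KRW 4,322,187
Profit = KRW 4,322,187 − KRW 4,228,000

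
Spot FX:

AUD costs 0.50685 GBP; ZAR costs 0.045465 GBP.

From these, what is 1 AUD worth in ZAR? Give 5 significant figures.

AUD/ZAR = 11.148

1 AUD × 0.50685 = 0.50685 GBP
0.50685 GBP ÷ 0.045465 = 11.1481 ZAR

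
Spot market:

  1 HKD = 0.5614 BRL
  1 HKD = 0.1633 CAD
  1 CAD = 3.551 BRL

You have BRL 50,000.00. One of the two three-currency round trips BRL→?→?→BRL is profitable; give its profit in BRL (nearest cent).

Profit: BRL 1,645.73

Profitable loop is BRL → HKD → CAD → BRL:
BRL 50,000.00 ÷ 0.5614 = HKD 89,063.06
HKD 89,063.06 × 0.1633 = CAD 14,544.00
CAD 14,544.00 × 3.551 = BRL 51,645.73
Profit = BRL 51,645.73 − BRL 50,000.00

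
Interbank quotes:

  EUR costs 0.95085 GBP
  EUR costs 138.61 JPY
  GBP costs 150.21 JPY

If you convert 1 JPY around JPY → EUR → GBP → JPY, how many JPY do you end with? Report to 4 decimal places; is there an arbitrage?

Around JPY → EUR → GBP → JPY: 1 ÷ 138.61 × 0.95085 × 150.21 = 1.030425
Product > 1; profitable direction is JPY → EUR → GBP → JPY.

1.0304 (arbitrage exists)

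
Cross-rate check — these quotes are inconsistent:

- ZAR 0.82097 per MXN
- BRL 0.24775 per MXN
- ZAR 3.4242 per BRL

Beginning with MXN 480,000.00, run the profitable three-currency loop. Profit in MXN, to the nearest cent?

Profit: MXN 16,005.78

Profitable loop is MXN → BRL → ZAR → MXN:
MXN 480,000.00 × 0.24775 = BRL 118,920.00
BRL 118,920.00 × 3.4242 = ZAR 407,205.86
ZAR 407,205.86 ÷ 0.82097 = MXN 496,005.78
Profit = MXN 496,005.78 − MXN 480,000.00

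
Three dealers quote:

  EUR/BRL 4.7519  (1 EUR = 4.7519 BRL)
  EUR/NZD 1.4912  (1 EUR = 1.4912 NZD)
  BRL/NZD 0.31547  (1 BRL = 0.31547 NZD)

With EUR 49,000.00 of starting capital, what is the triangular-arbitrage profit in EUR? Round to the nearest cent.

Profit: EUR 258.99

Profitable loop is EUR → BRL → NZD → EUR:
EUR 49,000.00 × 4.7519 = BRL 232,843.10
BRL 232,843.10 × 0.31547 = NZD 73,455.01
NZD 73,455.01 ÷ 1.4912 = EUR 49,258.99
Profit = EUR 49,258.99 − EUR 49,000.00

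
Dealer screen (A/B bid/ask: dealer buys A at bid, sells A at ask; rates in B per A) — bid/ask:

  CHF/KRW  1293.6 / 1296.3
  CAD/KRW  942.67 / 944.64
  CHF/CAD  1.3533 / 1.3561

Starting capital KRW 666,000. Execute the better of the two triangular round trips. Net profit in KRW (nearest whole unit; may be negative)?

Best loop KRW → CAD → CHF → KRW:
KRW 666,000 ÷ 944.64 (buy CAD at ask) = CAD 705.03
CAD 705.03 ÷ 1.3561 (buy CHF at ask) = CHF 519.90
CHF 519.90 × 1293.6 (sell CHF at bid) = KRW 672,537

Net profit: KRW 6,537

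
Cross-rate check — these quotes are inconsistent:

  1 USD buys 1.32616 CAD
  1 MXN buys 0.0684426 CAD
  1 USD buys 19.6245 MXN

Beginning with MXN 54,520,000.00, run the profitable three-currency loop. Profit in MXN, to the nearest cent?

Profit: MXN 698,553.07

Profitable loop is MXN → CAD → USD → MXN:
MXN 54,520,000.00 × 0.0684426 = CAD 3,731,490.55
CAD 3,731,490.55 ÷ 1.32616 = USD 2,813,755.92
USD 2,813,755.92 × 19.6245 = MXN 55,218,553.07
Profit = MXN 55,218,553.07 − MXN 54,520,000.00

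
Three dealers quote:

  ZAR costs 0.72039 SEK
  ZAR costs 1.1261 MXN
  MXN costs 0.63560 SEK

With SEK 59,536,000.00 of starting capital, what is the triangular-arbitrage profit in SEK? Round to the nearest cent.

Profitable loop is SEK → MXN → ZAR → SEK:
SEK 59,536,000.00 ÷ 0.63560 = MXN 93,668,974.20
MXN 93,668,974.20 ÷ 1.1261 = ZAR 83,179,978.86
ZAR 83,179,978.86 × 0.72039 = SEK 59,922,024.97
Profit = SEK 59,922,024.97 − SEK 59,536,000.00

Profit: SEK 386,024.97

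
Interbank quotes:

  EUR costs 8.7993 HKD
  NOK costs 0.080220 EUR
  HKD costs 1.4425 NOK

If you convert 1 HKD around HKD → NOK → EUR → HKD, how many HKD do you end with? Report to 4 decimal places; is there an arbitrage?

1.0182 (arbitrage exists)

Around HKD → NOK → EUR → HKD: 1 × 1.4425 × 0.080220 × 8.7993 = 1.018232
Product > 1; profitable direction is HKD → NOK → EUR → HKD.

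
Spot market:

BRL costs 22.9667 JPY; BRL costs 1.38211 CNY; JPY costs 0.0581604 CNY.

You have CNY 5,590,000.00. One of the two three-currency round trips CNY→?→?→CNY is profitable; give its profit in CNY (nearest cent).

Profitable loop is CNY → JPY → BRL → CNY:
CNY 5,590,000.00 ÷ 0.0581604 = JPY 96,113,507
JPY 96,113,507 ÷ 22.9667 = BRL 4,184,907.14
BRL 4,184,907.14 × 1.38211 = CNY 5,784,002.01
Profit = CNY 5,784,002.01 − CNY 5,590,000.00

Profit: CNY 194,002.01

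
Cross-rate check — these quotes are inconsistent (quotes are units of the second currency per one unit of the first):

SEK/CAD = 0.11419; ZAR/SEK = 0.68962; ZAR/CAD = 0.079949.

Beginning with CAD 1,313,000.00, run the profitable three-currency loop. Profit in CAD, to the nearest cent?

Profitable loop is CAD → SEK → ZAR → CAD:
CAD 1,313,000.00 ÷ 0.11419 = SEK 11,498,379.89
SEK 11,498,379.89 ÷ 0.68962 = ZAR 16,673,501.19
ZAR 16,673,501.19 × 0.079949 = CAD 1,333,029.75
Profit = CAD 1,333,029.75 − CAD 1,313,000.00

Profit: CAD 20,029.75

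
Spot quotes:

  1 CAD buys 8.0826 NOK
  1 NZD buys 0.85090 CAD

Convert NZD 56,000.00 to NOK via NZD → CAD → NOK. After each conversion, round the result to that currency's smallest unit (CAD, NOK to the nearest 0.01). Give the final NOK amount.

NOK 385,139.12

NZD 56,000.00 × 0.85090 = CAD 47,650.40
CAD 47,650.40 × 8.0826 = NOK 385,139.12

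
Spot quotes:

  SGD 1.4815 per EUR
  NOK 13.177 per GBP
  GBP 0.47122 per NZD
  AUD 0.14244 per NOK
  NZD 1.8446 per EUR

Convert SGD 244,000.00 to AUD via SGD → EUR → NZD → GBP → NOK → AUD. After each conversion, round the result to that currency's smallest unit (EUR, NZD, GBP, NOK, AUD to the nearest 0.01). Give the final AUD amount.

AUD 268,696.86

SGD 244,000.00 ÷ 1.4815 = EUR 164,697.94
EUR 164,697.94 × 1.8446 = NZD 303,801.82
NZD 303,801.82 × 0.47122 = GBP 143,157.49
GBP 143,157.49 × 13.177 = NOK 1,886,386.25
NOK 1,886,386.25 × 0.14244 = AUD 268,696.86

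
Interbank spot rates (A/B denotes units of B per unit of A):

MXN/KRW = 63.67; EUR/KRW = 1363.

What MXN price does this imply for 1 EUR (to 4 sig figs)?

1 EUR × 1363 = 1363 KRW
1363 KRW ÷ 63.67 = 21.4073 MXN

EUR/MXN = 21.41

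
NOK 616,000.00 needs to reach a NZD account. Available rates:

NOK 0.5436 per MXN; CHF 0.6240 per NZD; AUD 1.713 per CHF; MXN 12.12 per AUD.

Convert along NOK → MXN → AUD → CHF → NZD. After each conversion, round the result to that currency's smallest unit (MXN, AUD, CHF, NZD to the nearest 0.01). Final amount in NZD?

NOK 616,000.00 ÷ 0.5436 = MXN 1,133,186.17
MXN 1,133,186.17 ÷ 12.12 = AUD 93,497.21
AUD 93,497.21 ÷ 1.713 = CHF 54,580.97
CHF 54,580.97 ÷ 0.6240 = NZD 87,469.50

NZD 87,469.50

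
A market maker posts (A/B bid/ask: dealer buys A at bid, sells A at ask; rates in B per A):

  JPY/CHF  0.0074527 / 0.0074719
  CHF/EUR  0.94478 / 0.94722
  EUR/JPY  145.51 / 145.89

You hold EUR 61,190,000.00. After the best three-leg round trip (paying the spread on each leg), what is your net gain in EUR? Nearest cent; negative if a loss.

Best loop EUR → JPY → CHF → EUR:
EUR 61,190,000.00 × 145.51 (sell EUR at bid) = JPY 8,903,756,900
JPY 8,903,756,900 × 0.0074527 (sell JPY at bid) = CHF 66,357,029.05
CHF 66,357,029.05 × 0.94478 (sell CHF at bid) = EUR 62,692,793.90

Net profit: EUR 1,502,793.90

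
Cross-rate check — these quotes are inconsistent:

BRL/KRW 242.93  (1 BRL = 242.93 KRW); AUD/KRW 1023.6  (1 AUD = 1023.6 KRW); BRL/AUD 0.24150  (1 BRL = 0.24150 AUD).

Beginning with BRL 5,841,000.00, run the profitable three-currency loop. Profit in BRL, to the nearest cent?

Profitable loop is BRL → AUD → KRW → BRL:
BRL 5,841,000.00 × 0.24150 = AUD 1,410,601.50
AUD 1,410,601.50 × 1023.6 = KRW 1,443,891,695
KRW 1,443,891,695 ÷ 242.93 = BRL 5,943,653.30
Profit = BRL 5,943,653.30 − BRL 5,841,000.00

Profit: BRL 102,653.30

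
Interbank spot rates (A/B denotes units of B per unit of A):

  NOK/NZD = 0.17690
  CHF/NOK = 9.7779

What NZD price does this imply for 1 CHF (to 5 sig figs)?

1 CHF × 9.7779 = 9.7779 NOK
9.7779 NOK × 0.17690 = 1.72971 NZD

CHF/NZD = 1.7297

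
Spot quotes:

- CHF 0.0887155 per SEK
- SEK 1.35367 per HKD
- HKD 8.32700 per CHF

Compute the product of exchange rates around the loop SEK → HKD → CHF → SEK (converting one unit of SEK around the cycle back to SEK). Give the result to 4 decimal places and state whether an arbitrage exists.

1.0000 (no arbitrage)

Around SEK → HKD → CHF → SEK: 1 ÷ 1.35367 ÷ 8.32700 ÷ 0.0887155 = 0.999998
Product ≈ 1 (deviation 0.000%, within rounding noise).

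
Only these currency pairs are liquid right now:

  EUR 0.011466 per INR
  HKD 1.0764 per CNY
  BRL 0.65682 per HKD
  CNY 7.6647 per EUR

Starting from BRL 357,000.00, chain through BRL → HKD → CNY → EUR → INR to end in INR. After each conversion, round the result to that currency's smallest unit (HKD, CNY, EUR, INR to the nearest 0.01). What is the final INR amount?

INR 5,745,675.04

BRL 357,000.00 ÷ 0.65682 = HKD 543,527.91
HKD 543,527.91 ÷ 1.0764 = CNY 504,949.75
CNY 504,949.75 ÷ 7.6647 = EUR 65,879.91
EUR 65,879.91 ÷ 0.011466 = INR 5,745,675.04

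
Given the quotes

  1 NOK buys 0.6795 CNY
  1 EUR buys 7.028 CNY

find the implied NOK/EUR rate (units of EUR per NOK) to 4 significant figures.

NOK/EUR = 0.09668

1 NOK × 0.6795 = 0.6795 CNY
0.6795 CNY ÷ 7.028 = 0.0966847 EUR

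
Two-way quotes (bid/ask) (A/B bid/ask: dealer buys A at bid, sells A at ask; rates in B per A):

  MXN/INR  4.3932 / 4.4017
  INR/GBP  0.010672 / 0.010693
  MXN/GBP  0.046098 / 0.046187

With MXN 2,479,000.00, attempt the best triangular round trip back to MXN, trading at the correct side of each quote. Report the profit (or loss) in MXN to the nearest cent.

Best loop MXN → INR → GBP → MXN:
MXN 2,479,000.00 × 4.3932 (sell MXN at bid) = INR 10,890,742.80
INR 10,890,742.80 × 0.010672 (sell INR at bid) = GBP 116,226.01
GBP 116,226.01 ÷ 0.046187 (buy MXN at ask) = MXN 2,516,422.52

Net profit: MXN 37,422.52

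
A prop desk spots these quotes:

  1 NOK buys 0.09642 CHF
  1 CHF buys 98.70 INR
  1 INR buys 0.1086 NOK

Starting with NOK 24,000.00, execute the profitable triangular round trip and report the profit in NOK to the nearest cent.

Profitable loop is NOK → CHF → INR → NOK:
NOK 24,000.00 × 0.09642 = CHF 2,314.08
CHF 2,314.08 × 98.70 = INR 228,399.70
INR 228,399.70 × 0.1086 = NOK 24,804.21
Profit = NOK 24,804.21 − NOK 24,000.00

Profit: NOK 804.21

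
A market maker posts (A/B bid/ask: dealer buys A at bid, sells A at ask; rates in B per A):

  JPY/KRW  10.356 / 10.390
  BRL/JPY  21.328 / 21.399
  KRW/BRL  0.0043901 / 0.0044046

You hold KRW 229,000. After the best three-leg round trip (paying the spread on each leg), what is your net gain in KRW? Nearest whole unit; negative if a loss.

Net profit: KRW 4,841

Best loop KRW → JPY → BRL → KRW:
KRW 229,000 ÷ 10.390 (buy JPY at ask) = JPY 22,040
JPY 22,040 ÷ 21.399 (buy BRL at ask) = BRL 1,029.97
BRL 1,029.97 ÷ 0.0044046 (buy KRW at ask) = KRW 233,841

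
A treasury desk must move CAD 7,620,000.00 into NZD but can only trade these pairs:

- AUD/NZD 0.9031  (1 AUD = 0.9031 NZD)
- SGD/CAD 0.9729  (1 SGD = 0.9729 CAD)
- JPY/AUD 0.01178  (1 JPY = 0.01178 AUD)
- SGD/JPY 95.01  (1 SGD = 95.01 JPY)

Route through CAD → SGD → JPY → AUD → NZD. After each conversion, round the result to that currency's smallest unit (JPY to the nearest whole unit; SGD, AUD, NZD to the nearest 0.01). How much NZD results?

CAD 7,620,000.00 ÷ 0.9729 = SGD 7,832,254.09
SGD 7,832,254.09 × 95.01 = JPY 744,142,461
JPY 744,142,461 × 0.01178 = AUD 8,765,998.19
AUD 8,765,998.19 × 0.9031 = NZD 7,916,572.97

NZD 7,916,572.97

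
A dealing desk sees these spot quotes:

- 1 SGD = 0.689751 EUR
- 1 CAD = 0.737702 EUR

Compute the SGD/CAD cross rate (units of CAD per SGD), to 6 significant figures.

1 SGD × 0.689751 = 0.689751 EUR
0.689751 EUR ÷ 0.737702 = 0.934999 CAD

SGD/CAD = 0.934999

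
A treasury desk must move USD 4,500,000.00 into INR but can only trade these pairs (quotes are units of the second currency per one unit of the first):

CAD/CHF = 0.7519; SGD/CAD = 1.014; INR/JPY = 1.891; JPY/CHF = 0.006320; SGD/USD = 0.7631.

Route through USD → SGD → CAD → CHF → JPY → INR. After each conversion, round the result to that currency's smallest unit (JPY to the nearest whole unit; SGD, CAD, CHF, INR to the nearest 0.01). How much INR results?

INR 376,201,473.82

USD 4,500,000.00 ÷ 0.7631 = SGD 5,896,999.08
SGD 5,896,999.08 × 1.014 = CAD 5,979,557.07
CAD 5,979,557.07 × 0.7519 = CHF 4,496,028.96
CHF 4,496,028.96 ÷ 0.006320 = JPY 711,396,987
JPY 711,396,987 ÷ 1.891 = INR 376,201,473.82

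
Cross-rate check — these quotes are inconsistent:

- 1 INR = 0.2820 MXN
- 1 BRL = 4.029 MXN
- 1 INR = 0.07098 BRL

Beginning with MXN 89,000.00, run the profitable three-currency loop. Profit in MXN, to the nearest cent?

Profitable loop is MXN → INR → BRL → MXN:
MXN 89,000.00 ÷ 0.2820 = INR 315,602.84
INR 315,602.84 × 0.07098 = BRL 22,401.49
BRL 22,401.49 × 4.029 = MXN 90,255.60
Profit = MXN 90,255.60 − MXN 89,000.00

Profit: MXN 1,255.60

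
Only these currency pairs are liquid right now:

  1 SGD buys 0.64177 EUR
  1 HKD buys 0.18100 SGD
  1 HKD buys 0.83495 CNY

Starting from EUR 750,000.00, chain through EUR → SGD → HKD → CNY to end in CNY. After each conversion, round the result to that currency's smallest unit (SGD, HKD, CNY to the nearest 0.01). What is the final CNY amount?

EUR 750,000.00 ÷ 0.64177 = SGD 1,168,642.97
SGD 1,168,642.97 ÷ 0.18100 = HKD 6,456,590.99
HKD 6,456,590.99 × 0.83495 = CNY 5,390,930.65

CNY 5,390,930.65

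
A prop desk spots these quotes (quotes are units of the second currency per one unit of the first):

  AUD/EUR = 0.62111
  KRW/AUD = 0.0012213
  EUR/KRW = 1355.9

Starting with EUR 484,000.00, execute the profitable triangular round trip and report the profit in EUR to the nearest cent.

Profitable loop is EUR → KRW → AUD → EUR:
EUR 484,000.00 × 1355.9 = KRW 656,255,600
KRW 656,255,600 × 0.0012213 = AUD 801,484.96
AUD 801,484.96 × 0.62111 = EUR 497,810.33
Profit = EUR 497,810.33 − EUR 484,000.00

Profit: EUR 13,810.33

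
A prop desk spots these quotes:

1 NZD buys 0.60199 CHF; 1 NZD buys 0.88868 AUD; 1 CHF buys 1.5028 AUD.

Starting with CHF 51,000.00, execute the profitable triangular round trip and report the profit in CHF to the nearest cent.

Profitable loop is CHF → AUD → NZD → CHF:
CHF 51,000.00 × 1.5028 = AUD 76,642.80
AUD 76,642.80 ÷ 0.88868 = NZD 86,243.42
NZD 86,243.42 × 0.60199 = CHF 51,917.67
Profit = CHF 51,917.67 − CHF 51,000.00

Profit: CHF 917.67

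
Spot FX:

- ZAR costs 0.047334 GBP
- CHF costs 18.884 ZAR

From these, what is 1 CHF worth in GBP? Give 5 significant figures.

1 CHF × 18.884 = 18.884 ZAR
18.884 ZAR × 0.047334 = 0.893855 GBP

CHF/GBP = 0.89386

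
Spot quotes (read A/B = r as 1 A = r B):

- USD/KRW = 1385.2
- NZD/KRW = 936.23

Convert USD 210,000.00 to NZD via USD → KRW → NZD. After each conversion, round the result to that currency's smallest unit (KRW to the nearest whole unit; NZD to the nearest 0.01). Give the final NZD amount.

NZD 310,705.70

USD 210,000.00 × 1385.2 = KRW 290,892,000
KRW 290,892,000 ÷ 936.23 = NZD 310,705.70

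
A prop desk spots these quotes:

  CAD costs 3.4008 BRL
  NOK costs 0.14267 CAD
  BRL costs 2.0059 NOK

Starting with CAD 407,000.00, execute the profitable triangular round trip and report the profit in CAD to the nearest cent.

Profitable loop is CAD → NOK → BRL → CAD:
CAD 407,000.00 ÷ 0.14267 = NOK 2,852,737.09
NOK 2,852,737.09 ÷ 2.0059 = BRL 1,422,173.13
BRL 1,422,173.13 ÷ 3.4008 = CAD 418,187.82
Profit = CAD 418,187.82 − CAD 407,000.00

Profit: CAD 11,187.82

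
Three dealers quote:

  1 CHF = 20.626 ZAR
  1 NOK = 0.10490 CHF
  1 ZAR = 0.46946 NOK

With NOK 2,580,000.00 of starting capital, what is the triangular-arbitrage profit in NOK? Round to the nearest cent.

Profit: NOK 40,648.67

Profitable loop is NOK → CHF → ZAR → NOK:
NOK 2,580,000.00 × 0.10490 = CHF 270,642.00
CHF 270,642.00 × 20.626 = ZAR 5,582,261.89
ZAR 5,582,261.89 × 0.46946 = NOK 2,620,648.67
Profit = NOK 2,620,648.67 − NOK 2,580,000.00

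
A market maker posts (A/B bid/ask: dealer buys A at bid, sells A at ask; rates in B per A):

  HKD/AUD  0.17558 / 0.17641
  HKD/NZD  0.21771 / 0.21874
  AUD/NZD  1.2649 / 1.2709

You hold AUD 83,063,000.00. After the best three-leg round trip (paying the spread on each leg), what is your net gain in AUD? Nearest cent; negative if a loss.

Best loop AUD → NZD → HKD → AUD:
AUD 83,063,000.00 × 1.2649 (sell AUD at bid) = NZD 105,066,388.70
NZD 105,066,388.70 ÷ 0.21874 (buy HKD at ask) = HKD 480,325,448.93
HKD 480,325,448.93 × 0.17558 (sell HKD at bid) = AUD 84,335,542.32

Net profit: AUD 1,272,542.32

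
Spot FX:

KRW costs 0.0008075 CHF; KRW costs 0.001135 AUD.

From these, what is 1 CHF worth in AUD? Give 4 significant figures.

CHF/AUD = 1.406

1 CHF ÷ 0.0008075 = 1238.39 KRW
1238.39 KRW × 0.001135 = 1.40557 AUD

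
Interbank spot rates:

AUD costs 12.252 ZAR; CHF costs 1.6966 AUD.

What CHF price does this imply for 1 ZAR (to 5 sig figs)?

1 ZAR ÷ 12.252 = 0.0816193 AUD
0.0816193 AUD ÷ 1.6966 = 0.0481076 CHF

ZAR/CHF = 0.048108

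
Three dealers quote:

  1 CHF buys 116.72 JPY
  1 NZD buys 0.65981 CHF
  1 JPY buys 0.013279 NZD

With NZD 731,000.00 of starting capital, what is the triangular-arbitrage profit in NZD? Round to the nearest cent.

Profit: NZD 16,561.49

Profitable loop is NZD → CHF → JPY → NZD:
NZD 731,000.00 × 0.65981 = CHF 482,321.11
CHF 482,321.11 × 116.72 = JPY 56,296,520
JPY 56,296,520 × 0.013279 = NZD 747,561.49
Profit = NZD 747,561.49 − NZD 731,000.00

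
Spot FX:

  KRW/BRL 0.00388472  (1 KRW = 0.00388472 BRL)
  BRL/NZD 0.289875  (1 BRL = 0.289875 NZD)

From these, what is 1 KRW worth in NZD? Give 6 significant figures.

KRW/NZD = 0.00112608

1 KRW × 0.00388472 = 0.00388472 BRL
0.00388472 BRL × 0.289875 = 0.00112608 NZD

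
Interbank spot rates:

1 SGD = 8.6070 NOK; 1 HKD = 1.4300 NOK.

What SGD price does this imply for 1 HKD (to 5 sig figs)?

1 HKD × 1.4300 = 1.43 NOK
1.43 NOK ÷ 8.6070 = 0.166144 SGD

HKD/SGD = 0.16614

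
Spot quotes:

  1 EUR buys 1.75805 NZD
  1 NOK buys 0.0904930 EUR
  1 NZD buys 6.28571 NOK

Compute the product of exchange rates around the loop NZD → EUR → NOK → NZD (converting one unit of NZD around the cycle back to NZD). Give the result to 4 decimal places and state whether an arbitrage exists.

1.0000 (no arbitrage)

Around NZD → EUR → NOK → NZD: 1 ÷ 1.75805 ÷ 0.0904930 ÷ 6.28571 = 0.999999
Product ≈ 1 (deviation 0.000%, within rounding noise).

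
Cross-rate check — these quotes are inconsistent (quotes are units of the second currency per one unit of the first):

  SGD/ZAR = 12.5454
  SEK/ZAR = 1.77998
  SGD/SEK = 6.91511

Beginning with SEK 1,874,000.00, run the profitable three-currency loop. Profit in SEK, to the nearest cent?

Profitable loop is SEK → SGD → ZAR → SEK:
SEK 1,874,000.00 ÷ 6.91511 = SGD 271,000.75
SGD 271,000.75 × 12.5454 = ZAR 3,399,812.82
ZAR 3,399,812.82 ÷ 1.77998 = SEK 1,910,028.66
Profit = SEK 1,910,028.66 − SEK 1,874,000.00

Profit: SEK 36,028.66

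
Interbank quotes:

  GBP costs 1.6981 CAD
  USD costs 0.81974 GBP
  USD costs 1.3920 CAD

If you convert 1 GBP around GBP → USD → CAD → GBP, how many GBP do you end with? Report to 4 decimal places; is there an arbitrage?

1.0000 (no arbitrage)

Around GBP → USD → CAD → GBP: 1 ÷ 0.81974 × 1.3920 ÷ 1.6981 = 1.000000
Product ≈ 1 (deviation 0.000%, within rounding noise).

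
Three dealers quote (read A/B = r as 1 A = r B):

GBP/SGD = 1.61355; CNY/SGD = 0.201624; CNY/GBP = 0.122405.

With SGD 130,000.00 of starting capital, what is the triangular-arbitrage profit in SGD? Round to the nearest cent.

Profitable loop is SGD → GBP → CNY → SGD:
SGD 130,000.00 ÷ 1.61355 = GBP 80,567.69
GBP 80,567.69 ÷ 0.122405 = CNY 658,205.89
CNY 658,205.89 × 0.201624 = SGD 132,710.11
Profit = SGD 132,710.11 − SGD 130,000.00

Profit: SGD 2,710.11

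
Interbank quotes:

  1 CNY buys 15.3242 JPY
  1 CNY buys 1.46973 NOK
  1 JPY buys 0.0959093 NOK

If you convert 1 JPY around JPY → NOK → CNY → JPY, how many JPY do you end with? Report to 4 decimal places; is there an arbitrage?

1.0000 (no arbitrage)

Around JPY → NOK → CNY → JPY: 1 × 0.0959093 ÷ 1.46973 × 15.3242 = 1.000002
Product ≈ 1 (deviation 0.000%, within rounding noise).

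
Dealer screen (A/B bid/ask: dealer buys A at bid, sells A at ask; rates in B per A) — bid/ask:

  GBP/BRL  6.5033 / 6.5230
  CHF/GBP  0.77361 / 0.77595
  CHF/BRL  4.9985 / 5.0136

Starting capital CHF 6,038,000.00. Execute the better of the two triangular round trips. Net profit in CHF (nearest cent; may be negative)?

Best loop CHF → GBP → BRL → CHF:
CHF 6,038,000.00 × 0.77361 (sell CHF at bid) = GBP 4,671,057.18
GBP 4,671,057.18 × 6.5033 (sell GBP at bid) = BRL 30,377,286.16
BRL 30,377,286.16 ÷ 5.0136 (buy CHF at ask) = CHF 6,058,976.81

Net profit: CHF 20,976.81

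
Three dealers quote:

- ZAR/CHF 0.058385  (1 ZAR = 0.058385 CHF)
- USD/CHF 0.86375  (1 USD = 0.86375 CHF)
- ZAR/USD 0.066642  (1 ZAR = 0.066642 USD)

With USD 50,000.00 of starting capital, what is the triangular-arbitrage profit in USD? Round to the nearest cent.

Profit: USD 714.86

Profitable loop is USD → ZAR → CHF → USD:
USD 50,000.00 ÷ 0.066642 = ZAR 750,277.60
ZAR 750,277.60 × 0.058385 = CHF 43,804.96
CHF 43,804.96 ÷ 0.86375 = USD 50,714.86
Profit = USD 50,714.86 − USD 50,000.00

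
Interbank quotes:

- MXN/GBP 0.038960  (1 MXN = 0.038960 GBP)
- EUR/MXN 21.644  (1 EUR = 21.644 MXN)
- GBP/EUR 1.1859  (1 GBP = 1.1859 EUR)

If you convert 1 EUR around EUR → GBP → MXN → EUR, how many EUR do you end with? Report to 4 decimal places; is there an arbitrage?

Around EUR → GBP → MXN → EUR: 1 ÷ 1.1859 ÷ 0.038960 ÷ 21.644 = 0.999990
Product ≈ 1 (deviation 0.001%, within rounding noise).

1.0000 (no arbitrage)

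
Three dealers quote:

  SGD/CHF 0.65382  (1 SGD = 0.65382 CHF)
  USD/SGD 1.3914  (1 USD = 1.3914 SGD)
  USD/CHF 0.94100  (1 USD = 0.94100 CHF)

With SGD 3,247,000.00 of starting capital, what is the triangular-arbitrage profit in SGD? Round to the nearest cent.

Profitable loop is SGD → USD → CHF → SGD:
SGD 3,247,000.00 ÷ 1.3914 = USD 2,333,620.81
USD 2,333,620.81 × 0.94100 = CHF 2,195,937.19
CHF 2,195,937.19 ÷ 0.65382 = SGD 3,358,626.51
Profit = SGD 3,358,626.51 − SGD 3,247,000.00

Profit: SGD 111,626.51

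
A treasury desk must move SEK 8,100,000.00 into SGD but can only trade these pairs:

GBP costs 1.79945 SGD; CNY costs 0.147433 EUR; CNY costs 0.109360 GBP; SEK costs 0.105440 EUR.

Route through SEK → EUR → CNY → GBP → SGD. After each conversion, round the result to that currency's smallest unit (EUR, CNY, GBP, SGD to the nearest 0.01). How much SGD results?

SEK 8,100,000.00 × 0.105440 = EUR 854,064.00
EUR 854,064.00 ÷ 0.147433 = CNY 5,792,895.76
CNY 5,792,895.76 × 0.109360 = GBP 633,511.08
GBP 633,511.08 × 1.79945 = SGD 1,139,971.51

SGD 1,139,971.51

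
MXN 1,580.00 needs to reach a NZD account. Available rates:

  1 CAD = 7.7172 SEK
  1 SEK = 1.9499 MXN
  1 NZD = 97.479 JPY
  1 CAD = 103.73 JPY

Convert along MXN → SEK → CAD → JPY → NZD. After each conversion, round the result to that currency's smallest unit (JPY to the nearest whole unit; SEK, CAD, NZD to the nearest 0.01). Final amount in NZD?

NZD 111.74

MXN 1,580.00 ÷ 1.9499 = SEK 810.30
SEK 810.30 ÷ 7.7172 = CAD 105.00
CAD 105.00 × 103.73 = JPY 10,892
JPY 10,892 ÷ 97.479 = NZD 111.74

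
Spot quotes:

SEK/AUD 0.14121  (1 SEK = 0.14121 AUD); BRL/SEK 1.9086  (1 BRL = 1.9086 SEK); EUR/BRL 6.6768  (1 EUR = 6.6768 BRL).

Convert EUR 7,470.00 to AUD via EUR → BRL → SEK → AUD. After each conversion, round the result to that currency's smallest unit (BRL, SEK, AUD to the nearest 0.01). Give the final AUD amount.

AUD 13,442.17

EUR 7,470.00 × 6.6768 = BRL 49,875.70
BRL 49,875.70 × 1.9086 = SEK 95,192.76
SEK 95,192.76 × 0.14121 = AUD 13,442.17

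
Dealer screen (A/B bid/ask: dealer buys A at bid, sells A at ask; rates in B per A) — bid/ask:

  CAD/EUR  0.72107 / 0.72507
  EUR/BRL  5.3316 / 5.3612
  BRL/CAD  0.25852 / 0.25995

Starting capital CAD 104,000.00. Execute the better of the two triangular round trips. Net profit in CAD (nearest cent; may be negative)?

Net result: CAD -637.63 (no profitable arbitrage after spreads)

Best loop CAD → EUR → BRL → CAD:
CAD 104,000.00 × 0.72107 (sell CAD at bid) = EUR 74,991.28
EUR 74,991.28 × 5.3316 (sell EUR at bid) = BRL 399,823.51
BRL 399,823.51 × 0.25852 (sell BRL at bid) = CAD 103,362.37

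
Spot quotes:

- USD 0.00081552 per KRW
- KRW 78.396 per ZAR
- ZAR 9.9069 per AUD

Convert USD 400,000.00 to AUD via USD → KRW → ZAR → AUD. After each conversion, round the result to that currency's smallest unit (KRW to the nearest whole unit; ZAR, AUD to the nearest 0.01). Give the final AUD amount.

AUD 631,529.57

USD 400,000.00 ÷ 0.00081552 = KRW 490,484,599
KRW 490,484,599 ÷ 78.396 = ZAR 6,256,500.32
ZAR 6,256,500.32 ÷ 9.9069 = AUD 631,529.57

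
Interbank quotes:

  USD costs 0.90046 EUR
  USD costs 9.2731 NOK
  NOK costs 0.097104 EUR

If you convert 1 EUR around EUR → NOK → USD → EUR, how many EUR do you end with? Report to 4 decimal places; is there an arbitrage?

Around EUR → NOK → USD → EUR: 1 ÷ 0.097104 ÷ 9.2731 × 0.90046 = 1.000005
Product ≈ 1 (deviation 0.001%, within rounding noise).

1.0000 (no arbitrage)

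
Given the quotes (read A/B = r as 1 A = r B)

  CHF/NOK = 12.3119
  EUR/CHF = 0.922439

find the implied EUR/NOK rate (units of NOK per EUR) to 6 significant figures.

1 EUR × 0.922439 = 0.922439 CHF
0.922439 CHF × 12.3119 = 11.357 NOK

EUR/NOK = 11.3570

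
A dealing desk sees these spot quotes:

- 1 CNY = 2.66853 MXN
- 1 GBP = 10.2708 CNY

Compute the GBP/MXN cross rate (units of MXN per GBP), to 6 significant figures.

GBP/MXN = 27.4079

1 GBP × 10.2708 = 10.2708 CNY
10.2708 CNY × 2.66853 = 27.4079 MXN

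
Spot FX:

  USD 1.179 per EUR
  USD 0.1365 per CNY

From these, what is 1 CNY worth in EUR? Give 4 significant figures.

1 CNY × 0.1365 = 0.1365 USD
0.1365 USD ÷ 1.179 = 0.115776 EUR

CNY/EUR = 0.1158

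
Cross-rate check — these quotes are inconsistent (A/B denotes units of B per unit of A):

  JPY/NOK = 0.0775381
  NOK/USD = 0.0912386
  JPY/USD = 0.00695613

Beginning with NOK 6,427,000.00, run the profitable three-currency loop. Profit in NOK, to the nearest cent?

Profitable loop is NOK → USD → JPY → NOK:
NOK 6,427,000.00 × 0.0912386 = USD 586,390.48
USD 586,390.48 ÷ 0.00695613 = JPY 84,298,379
JPY 84,298,379 × 0.0775381 = NOK 6,536,336.13
Profit = NOK 6,536,336.13 − NOK 6,427,000.00

Profit: NOK 109,336.13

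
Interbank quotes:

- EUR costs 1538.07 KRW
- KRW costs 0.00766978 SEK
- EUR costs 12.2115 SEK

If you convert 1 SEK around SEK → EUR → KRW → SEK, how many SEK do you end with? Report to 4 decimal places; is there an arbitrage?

0.9660 (arbitrage exists)

Around SEK → EUR → KRW → SEK: 1 ÷ 12.2115 × 1538.07 × 0.00766978 = 0.966029
Product < 1; profitable direction is SEK → KRW → EUR → SEK.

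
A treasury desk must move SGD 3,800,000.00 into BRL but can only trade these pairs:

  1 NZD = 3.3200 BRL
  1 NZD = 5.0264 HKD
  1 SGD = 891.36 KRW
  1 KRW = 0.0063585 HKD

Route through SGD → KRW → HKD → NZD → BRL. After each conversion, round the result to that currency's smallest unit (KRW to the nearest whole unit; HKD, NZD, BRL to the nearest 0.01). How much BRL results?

SGD 3,800,000.00 × 891.36 = KRW 3,387,168,000
KRW 3,387,168,000 × 0.0063585 = HKD 21,537,307.73
HKD 21,537,307.73 ÷ 5.0264 = NZD 4,284,837.60
NZD 4,284,837.60 × 3.3200 = BRL 14,225,660.83

BRL 14,225,660.83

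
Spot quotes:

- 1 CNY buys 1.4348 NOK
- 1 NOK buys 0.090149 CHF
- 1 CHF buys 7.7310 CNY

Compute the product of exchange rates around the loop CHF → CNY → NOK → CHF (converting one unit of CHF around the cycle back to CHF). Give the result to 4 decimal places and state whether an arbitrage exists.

1.0000 (no arbitrage)

Around CHF → CNY → NOK → CHF: 1 × 7.7310 × 1.4348 × 0.090149 = 0.999972
Product ≈ 1 (deviation 0.003%, within rounding noise).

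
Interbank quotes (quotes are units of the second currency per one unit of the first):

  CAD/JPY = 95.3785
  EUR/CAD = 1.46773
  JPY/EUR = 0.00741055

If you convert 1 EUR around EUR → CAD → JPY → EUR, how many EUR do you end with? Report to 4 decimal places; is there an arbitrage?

1.0374 (arbitrage exists)

Around EUR → CAD → JPY → EUR: 1 × 1.46773 × 95.3785 × 0.00741055 = 1.037402
Product > 1; profitable direction is EUR → CAD → JPY → EUR.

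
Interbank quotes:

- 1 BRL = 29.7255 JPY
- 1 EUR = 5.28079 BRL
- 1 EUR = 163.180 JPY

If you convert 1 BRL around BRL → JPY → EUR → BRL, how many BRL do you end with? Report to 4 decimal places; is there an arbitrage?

0.9620 (arbitrage exists)

Around BRL → JPY → EUR → BRL: 1 × 29.7255 ÷ 163.180 × 5.28079 = 0.961969
Product < 1; profitable direction is BRL → EUR → JPY → BRL.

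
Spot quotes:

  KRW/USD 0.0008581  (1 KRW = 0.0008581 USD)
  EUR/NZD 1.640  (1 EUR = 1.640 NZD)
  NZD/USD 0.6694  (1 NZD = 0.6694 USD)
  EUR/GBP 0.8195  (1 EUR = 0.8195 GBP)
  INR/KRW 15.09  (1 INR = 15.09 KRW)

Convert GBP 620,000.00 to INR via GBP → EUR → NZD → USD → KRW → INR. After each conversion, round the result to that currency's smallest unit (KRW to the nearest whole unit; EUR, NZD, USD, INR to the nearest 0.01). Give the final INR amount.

INR 64,142,391.12

GBP 620,000.00 ÷ 0.8195 = EUR 756,558.88
EUR 756,558.88 × 1.640 = NZD 1,240,756.56
NZD 1,240,756.56 × 0.6694 = USD 830,562.44
USD 830,562.44 ÷ 0.0008581 = KRW 967,908,682
KRW 967,908,682 ÷ 15.09 = INR 64,142,391.12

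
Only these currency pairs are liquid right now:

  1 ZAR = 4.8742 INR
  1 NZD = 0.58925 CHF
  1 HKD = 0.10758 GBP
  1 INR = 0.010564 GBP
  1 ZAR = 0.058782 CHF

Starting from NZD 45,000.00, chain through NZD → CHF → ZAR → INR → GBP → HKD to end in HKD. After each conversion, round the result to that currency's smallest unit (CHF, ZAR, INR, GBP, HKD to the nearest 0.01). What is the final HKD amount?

NZD 45,000.00 × 0.58925 = CHF 26,516.25
CHF 26,516.25 ÷ 0.058782 = ZAR 451,094.72
ZAR 451,094.72 × 4.8742 = INR 2,198,725.88
INR 2,198,725.88 × 0.010564 = GBP 23,227.34
GBP 23,227.34 ÷ 0.10758 = HKD 215,907.60

HKD 215,907.60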